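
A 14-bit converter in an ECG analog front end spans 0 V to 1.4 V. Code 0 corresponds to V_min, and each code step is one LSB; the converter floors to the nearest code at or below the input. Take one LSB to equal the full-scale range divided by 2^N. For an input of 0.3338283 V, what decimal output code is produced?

3906

Range is 1.4 V. LSB = 1.4 V / 2^14 ≈ 85.45 µV.
V_in − V_min = 0.3338283 − (0) = 0.3338283 V.
Divide by LSB: 0.3338283 × 16384/1.4 = 3906.7449.
Truncating gives code 3906.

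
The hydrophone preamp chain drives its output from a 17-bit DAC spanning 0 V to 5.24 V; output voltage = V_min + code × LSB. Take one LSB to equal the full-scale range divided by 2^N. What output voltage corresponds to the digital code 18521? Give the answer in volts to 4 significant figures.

Span = 5.24 V. LSB = 5.24 V / 2^17.
V_out = V_min + code × LSB = 0 V + 18521 × 5.24 V / 131072
      = 0 V + 0.740433 V = 0.740433 V.

0.7404 V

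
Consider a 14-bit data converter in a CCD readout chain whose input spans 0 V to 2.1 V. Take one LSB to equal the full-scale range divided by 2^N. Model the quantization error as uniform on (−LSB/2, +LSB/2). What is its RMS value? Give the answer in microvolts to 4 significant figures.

Span = 2.1 V.
LSB = 2.1 V ÷ 2^14 = 2.1/16384 V = 128.174 µV.
V_rms = LSB/√12 = 128.174 µV / √12 = 37.00 µV.

37.00 µV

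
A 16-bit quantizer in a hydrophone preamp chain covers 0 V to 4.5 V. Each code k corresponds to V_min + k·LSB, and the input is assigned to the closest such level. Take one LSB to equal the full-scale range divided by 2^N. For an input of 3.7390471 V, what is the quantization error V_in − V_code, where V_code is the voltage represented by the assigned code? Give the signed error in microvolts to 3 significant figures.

Range is 4.5 V. LSB = 4.5 V / 2^16 ≈ 68.66 µV.
Position in LSBs: (3.7390471 − (0)) × 65536/4.5 = 54453.8202; rounding gives k = 54454.
V_code = V_min + k × range/2^16 = 0 + 54454 × 4.5/65536 = 3.7390594482 V.
e = 3.7390471 − (3.7390594482) = −12.3 µV.

−12.3 µV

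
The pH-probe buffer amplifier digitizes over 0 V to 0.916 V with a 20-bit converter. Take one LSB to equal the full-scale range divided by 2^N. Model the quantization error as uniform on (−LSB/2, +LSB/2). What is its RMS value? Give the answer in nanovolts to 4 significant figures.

252.2 nV

Range is 0.916 V.
LSB = 0.916 V ÷ 2^20 = 0.916/1048576 V = 0.873566 µV.
For a uniform distribution on [−LSB/2, +LSB/2], V_rms = LSB/√12 = 0.873566 µV/3.4641 = 252.2 nV.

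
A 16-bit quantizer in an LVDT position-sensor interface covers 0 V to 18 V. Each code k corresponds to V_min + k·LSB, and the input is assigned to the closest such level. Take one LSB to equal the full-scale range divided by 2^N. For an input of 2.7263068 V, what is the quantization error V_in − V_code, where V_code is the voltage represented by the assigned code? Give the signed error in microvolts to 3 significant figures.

V_FS = 18 V. LSB = 18 V / 2^16 ≈ 274.7 µV.
(2.7263068 − (0)) / LSB = 2.7263068 × 65536/18 = 9926.1801. Nearest integer: k = 9926.
Reconstructed level: 0 + 9926 × 18/65536 V = 2.7262573242 V.
V_in − V_code = 2.7263068 − (2.7262573242) = +49.5 µV.

+49.5 µV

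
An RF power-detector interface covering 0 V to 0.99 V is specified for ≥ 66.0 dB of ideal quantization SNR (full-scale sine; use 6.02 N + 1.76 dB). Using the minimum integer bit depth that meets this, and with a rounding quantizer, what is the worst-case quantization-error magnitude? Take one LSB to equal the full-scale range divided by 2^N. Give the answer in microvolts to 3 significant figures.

242 µV

V_FS = 0.99 V.
Required N = ⌈(66.0 − 1.76)/6.02⌉ = ⌈10.671⌉ = 11.
LSB = 0.99 V / 2^11 = 483.40 µV.
Max error for round-to-nearest is LSB/2 = 242 µV.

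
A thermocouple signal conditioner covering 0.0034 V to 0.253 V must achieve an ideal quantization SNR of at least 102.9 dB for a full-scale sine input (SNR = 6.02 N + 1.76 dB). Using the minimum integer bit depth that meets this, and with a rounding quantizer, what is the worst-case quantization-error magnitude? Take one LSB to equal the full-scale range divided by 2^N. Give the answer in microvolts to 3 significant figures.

The full-scale span is 0.253 − (0.0034) = 0.2496 V.
Solving 6.02 N ≥ 102.9 − 1.76: N ≥ 16.801. Round up → N = 17.
One LSB is 0.2496 V / 131072 = 1.9043 µV.
Half an LSB is 0.952 µV.

0.952 µV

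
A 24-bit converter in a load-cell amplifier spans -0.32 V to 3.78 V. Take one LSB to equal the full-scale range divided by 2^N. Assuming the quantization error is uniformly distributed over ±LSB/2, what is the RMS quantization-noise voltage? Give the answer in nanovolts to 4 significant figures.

70.55 nV

Span: 3.78 V − (-0.32 V) = 4.1 V.
One LSB is 4.1 V / 16777216 = 244.379 nV.
For a uniform distribution on [−LSB/2, +LSB/2], V_rms = LSB/√12 = 244.379 nV/3.4641 = 70.55 nV.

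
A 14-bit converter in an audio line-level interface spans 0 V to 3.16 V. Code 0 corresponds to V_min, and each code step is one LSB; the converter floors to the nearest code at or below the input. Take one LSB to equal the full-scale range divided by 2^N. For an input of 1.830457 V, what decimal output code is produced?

Span = 3.16 V. LSB = 3.16 V / 2^14 ≈ 192.9 µV.
V_in − V_min = 1.830457 − (0) = 1.830457 V.
Divide by LSB: 1.830457 × 16384/3.16 = 9490.5720.
Truncating gives code 9490.

9490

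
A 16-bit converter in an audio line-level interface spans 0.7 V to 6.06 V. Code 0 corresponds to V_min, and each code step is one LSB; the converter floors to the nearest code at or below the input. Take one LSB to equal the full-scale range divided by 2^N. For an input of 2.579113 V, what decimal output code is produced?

22975

The full-scale span is 6.06 − (0.7) = 5.36 V. LSB = 5.36 V / 2^16 ≈ 81.79 µV.
(V_in − V_min) × 2^16/range = (2.579113 − (0.7)) × 65536/5.36 = 22975.662.
Floor → code = 22975.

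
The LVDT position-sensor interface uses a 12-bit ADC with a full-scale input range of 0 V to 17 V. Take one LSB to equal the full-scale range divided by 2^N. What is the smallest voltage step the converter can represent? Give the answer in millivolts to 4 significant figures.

Full-scale range = 17 V.
There are 2^12 = 4096 steps.
One LSB is 17 V / 4096 = 4.150 mV.

4.150 mV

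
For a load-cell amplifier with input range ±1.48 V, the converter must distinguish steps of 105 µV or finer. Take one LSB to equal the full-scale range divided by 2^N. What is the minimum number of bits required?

The full-scale span is 1.48 − (-1.48) = 2.96 V.
Need 2^N ≥ 2.96 V / 105 µV = 28190 → N_min = 15.

15 bits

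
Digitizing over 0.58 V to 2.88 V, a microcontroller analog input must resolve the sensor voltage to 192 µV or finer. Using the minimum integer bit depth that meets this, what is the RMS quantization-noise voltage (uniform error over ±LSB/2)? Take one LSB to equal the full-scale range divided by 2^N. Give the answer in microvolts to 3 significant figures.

40.5 µV

Full-scale range = 2.88 V − (0.58 V) = 2.3 V.
Required number of levels: 2.3/192 µV = 11979; smallest N with 2^N ≥ that is 14.
LSB = 2.3 V / 2^14 = 140.38 µV.
RMS noise = LSB/√12 = 40.5 µV.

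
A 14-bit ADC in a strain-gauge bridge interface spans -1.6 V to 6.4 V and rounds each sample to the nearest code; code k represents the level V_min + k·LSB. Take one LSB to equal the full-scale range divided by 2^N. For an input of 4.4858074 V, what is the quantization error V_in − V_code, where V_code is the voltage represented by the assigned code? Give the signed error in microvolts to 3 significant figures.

Span: 6.4 V − (-1.6 V) = 8 V. LSB = 8 V / 2^14 ≈ 488.3 µV.
(V_in − V_min)/LSB = (4.4858074 − (-1.6)) × 16384/8 = 12463.7336 → nearest code k = 12464.
Reconstructed level: -1.6 + 12464 × 8/16384 V = 4.4859375000 V.
V_in − V_code = 4.4858074 − (4.4859375000) = −130 µV.

−130 µV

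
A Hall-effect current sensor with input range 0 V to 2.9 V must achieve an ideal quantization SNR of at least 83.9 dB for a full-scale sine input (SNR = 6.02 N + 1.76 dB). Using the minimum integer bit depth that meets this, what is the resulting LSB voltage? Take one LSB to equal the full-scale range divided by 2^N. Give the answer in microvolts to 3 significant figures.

177 µV

Full-scale range = 2.9 V.
Solving 6.02 N ≥ 83.9 − 1.76: N ≥ 13.645. Round up → N = 14.
One LSB is 2.9 V / 16384 = 177 µV.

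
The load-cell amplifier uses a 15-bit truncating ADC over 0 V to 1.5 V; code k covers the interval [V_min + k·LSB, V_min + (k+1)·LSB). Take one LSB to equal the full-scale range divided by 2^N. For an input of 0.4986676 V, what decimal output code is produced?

Full-scale range = 1.5 V. LSB = 1.5 V / 2^15 ≈ 45.78 µV.
code = ⌊(V_in − V_min)/LSB⌋ = ⌊(V_in − V_min) × 2^15 / range⌋
     = ⌊(0.4986676 − (0)) × 32768 / 1.5⌋ = ⌊0.4986676 × 32768/1.5⌋
     = ⌊10893.560⌋ = 10893.

10893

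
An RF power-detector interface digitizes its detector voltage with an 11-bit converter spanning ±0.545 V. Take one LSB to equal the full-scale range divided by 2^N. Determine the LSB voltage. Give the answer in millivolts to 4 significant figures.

Range = 0.545 − (-0.545) = 1.09 V.
There are 2^11 = 2048 steps.
Step size = 1.09/2048 V = 0.5322 mV.

0.5322 mV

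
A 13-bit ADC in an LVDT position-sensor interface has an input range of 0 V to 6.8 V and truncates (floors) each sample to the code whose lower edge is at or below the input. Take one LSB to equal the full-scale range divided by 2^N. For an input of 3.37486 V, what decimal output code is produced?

Full-scale range = 6.8 V. LSB = 6.8 V / 2^13 ≈ 0.8301 mV.
(V_in − V_min) × 2^13/range = (3.37486 − (0)) × 8192/6.8 = 4065.714.
Floor → code = 4065.

4065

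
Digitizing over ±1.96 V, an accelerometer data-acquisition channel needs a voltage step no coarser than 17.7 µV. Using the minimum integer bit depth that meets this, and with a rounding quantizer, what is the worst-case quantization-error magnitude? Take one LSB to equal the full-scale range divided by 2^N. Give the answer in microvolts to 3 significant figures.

Range = 1.96 − (-1.96) = 3.92 V.
3.92 V / 17.7 µV = 221500. Since 2^17 = 131072 and 2^18 = 262144, N = 18.
Step size = 3.92/262144 V = 14.954 µV.
|e|_max = LSB/2 = 7.48 µV.

7.48 µV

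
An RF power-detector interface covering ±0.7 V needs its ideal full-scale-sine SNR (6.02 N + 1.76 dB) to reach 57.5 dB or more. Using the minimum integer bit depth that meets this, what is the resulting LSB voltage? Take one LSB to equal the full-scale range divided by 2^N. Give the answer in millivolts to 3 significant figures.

Span: 0.7 V − (-0.7 V) = 1.4 V.
Required N = ⌈(57.5 − 1.76)/6.02⌉ = ⌈9.259⌉ = 10.
LSB = 1.4 V / 2^10 = 1.37 mV.

1.37 mV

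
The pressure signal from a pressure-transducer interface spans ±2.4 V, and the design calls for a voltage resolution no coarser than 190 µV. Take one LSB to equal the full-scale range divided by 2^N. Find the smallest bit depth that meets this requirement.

Range = 2.4 − (-2.4) = 4.8 V.
4.8 V / 190 µV = 25260. Since 2^14 = 16384 and 2^15 = 32768, N = 15.

15 bits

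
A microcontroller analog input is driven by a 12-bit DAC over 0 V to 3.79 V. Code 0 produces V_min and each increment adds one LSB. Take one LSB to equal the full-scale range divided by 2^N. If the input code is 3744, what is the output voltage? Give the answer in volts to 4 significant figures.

Full-scale range = 3.79 V. LSB = 3.79 V / 2^12.
V_out = V_min + code × LSB = 0 V + 3744 × 3.79 V / 4096
      = 0 + 3.46430 = 3.46430 V.

3.464 V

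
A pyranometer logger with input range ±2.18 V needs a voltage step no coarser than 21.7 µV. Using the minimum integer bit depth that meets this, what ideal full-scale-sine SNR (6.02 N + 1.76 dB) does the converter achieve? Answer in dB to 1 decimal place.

110.1 dB

Full-scale range = 2.18 V − (-2.18 V) = 4.36 V.
Required number of levels: 4.36/21.7 µV = 200920; smallest N with 2^N ≥ that is 18.
6.02(18) + 1.76 = 110.12 dB.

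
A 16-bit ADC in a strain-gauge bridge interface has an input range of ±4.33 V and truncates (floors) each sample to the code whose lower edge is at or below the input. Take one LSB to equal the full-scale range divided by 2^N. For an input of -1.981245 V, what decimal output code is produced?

17774

Full-scale range = 4.33 V − (-4.33 V) = 8.66 V. LSB = 8.66 V / 2^16 ≈ 132.1 µV.
code = ⌊(V_in − V_min)/LSB⌋ = ⌊(V_in − V_min) × 2^16 / range⌋
     = ⌊(-1.981245 − (-4.33)) × 65536 / 8.66⌋ = ⌊2.348755 × 65536/8.66⌋
     = ⌊17774.597⌋ = 17774.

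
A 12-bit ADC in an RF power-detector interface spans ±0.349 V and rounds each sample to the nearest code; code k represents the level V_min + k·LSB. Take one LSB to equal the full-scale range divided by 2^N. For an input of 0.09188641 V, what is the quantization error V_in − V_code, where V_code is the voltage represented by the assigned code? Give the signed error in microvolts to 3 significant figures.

+35.3 µV

The full-scale span is 0.349 − (-0.349) = 0.698 V. LSB = 0.698 V / 2^12 ≈ 170.4 µV.
(V_in − V_min)/LSB = (0.09188641 − (-0.349)) × 4096/0.698 = 2587.2074 → nearest code k = 2587.
Reconstructed level: -0.349 + 2587 × 0.698/4096 V = 0.09185107422 V.
Error = V_in − V_code = 0.09188641 − (0.09185107422) = +35.3 µV.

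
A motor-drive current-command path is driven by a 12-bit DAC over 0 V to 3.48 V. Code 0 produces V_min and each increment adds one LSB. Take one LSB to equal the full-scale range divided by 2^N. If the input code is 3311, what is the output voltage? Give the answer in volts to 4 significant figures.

2.813 V

Span = 3.48 V. LSB = 3.48 V / 2^12.
Output = V_min + (3311/4096) × range = 0 + 0.808350 × 3.48 V
      = 0 V + 2.81306 V = 2.81306 V.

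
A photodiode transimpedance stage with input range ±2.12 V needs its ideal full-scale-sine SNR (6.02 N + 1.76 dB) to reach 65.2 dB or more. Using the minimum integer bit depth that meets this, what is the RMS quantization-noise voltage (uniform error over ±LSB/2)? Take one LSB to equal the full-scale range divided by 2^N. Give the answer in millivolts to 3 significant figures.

Span: 2.12 V − (-2.12 V) = 4.24 V.
Solving 6.02 N ≥ 65.2 − 1.76: N ≥ 10.538. Round up → N = 11.
LSB = 4.24 V ÷ 2^11 = 4.24/2048 V = 2.0703 mV.
RMS noise = LSB/√12 = 0.598 mV.

0.598 mV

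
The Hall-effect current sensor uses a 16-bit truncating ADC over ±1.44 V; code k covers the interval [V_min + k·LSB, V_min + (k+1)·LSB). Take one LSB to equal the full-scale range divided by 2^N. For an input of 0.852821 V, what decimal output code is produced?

Full-scale range = 1.44 V − (-1.44 V) = 2.88 V. LSB = 2.88 V / 2^16 ≈ 43.95 µV.
code = ⌊(V_in − V_min)/LSB⌋ = ⌊(V_in − V_min) × 2^16 / range⌋
     = ⌊(0.852821 − (-1.44)) × 65536 / 2.88⌋ = ⌊2.292821 × 65536/2.88⌋
     = ⌊52174.416⌋ = 52174.

52174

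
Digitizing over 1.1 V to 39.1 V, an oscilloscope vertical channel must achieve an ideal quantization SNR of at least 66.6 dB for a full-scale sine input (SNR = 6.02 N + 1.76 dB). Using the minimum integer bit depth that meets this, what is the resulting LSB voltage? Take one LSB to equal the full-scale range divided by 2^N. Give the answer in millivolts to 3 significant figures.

18.6 mV

The full-scale span is 39.1 − (1.1) = 38 V.
Required N = ⌈(66.6 − 1.76)/6.02⌉ = ⌈10.771⌉ = 11.
Step size = 38/2048 V = 18.6 mV.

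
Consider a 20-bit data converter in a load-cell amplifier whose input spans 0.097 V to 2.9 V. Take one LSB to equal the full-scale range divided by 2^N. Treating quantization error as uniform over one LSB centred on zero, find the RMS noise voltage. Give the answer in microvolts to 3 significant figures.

Full-scale range = 2.9 V − (0.097 V) = 2.803 V.
Step size = 2.803/1048576 V = 2.6731 µV.
V_rms = LSB/√12 = 2.6731 µV / √12 = 0.772 µV.

0.772 µV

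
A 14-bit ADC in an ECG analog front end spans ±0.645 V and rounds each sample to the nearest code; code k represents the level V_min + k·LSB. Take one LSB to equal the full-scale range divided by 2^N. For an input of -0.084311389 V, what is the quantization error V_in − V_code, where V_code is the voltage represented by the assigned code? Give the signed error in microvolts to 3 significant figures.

The full-scale span is 0.645 − (-0.645) = 1.29 V. LSB = 1.29 V / 2^14 ≈ 78.74 µV.
(V_in − V_min)/LSB = (-0.084311389 − (-0.645)) × 16384/1.29 = 7121.1800 → nearest code k = 7121.
V_code = -0.645 + (7121/16384) × 1.29 = -0.084325561523 V.
Error = V_in − V_code = -0.084311389 − (-0.084325561523) = +14.2 µV.

+14.2 µV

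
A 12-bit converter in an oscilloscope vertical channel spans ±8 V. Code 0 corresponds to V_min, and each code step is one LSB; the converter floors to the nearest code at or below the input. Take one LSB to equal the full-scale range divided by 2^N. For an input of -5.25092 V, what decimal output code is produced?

Span: 8 V − (-8 V) = 16 V. LSB = 16 V / 2^12 ≈ 3.906 mV.
V_in − V_min = -5.25092 − (-8) = 2.74908 V.
Divide by LSB: 2.74908 × 4096/16 = 703.7645.
Truncating gives code 703.

703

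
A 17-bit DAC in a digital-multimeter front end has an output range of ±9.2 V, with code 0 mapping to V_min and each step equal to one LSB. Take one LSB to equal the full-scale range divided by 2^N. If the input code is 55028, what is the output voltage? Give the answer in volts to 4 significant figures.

-1.475 V

The full-scale span is 9.2 − (-9.2) = 18.4 V. LSB = 18.4 V / 2^17.
V_out = V_min + code × LSB = -9.2 V + 55028 × 18.4 V / 131072
      = -9.2 V + 7.72488 V = -1.47512 V.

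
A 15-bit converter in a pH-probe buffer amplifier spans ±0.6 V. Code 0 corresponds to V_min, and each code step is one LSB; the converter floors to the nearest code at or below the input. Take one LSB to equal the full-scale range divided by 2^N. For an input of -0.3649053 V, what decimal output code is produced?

6419

Full-scale range = 0.6 V − (-0.6 V) = 1.2 V. LSB = 1.2 V / 2^15 ≈ 36.62 µV.
code = ⌊(V_in − V_min)/LSB⌋ = ⌊(V_in − V_min) × 2^15 / range⌋
     = ⌊(-0.3649053 − (-0.6)) × 32768 / 1.2⌋ = ⌊0.2350947 × 32768/1.2⌋
     = ⌊6419.653⌋ = 6419.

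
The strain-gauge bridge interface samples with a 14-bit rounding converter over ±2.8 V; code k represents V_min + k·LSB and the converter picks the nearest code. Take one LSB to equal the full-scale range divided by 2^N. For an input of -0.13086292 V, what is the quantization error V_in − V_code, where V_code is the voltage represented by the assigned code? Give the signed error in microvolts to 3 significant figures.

Span: 2.8 V − (-2.8 V) = 5.6 V. LSB = 5.6 V / 2^14 ≈ 341.8 µV.
(-0.13086292 − (-2.8)) / LSB = 2.66913708 × 16384/5.6 = 7809.1325. Nearest integer: k = 7809.
Reconstructed level: -2.8 + 7809 × 5.6/16384 V = -0.13090820313 V.
Error = V_in − V_code = -0.13086292 − (-0.13090820313) = +45.3 µV.

+45.3 µV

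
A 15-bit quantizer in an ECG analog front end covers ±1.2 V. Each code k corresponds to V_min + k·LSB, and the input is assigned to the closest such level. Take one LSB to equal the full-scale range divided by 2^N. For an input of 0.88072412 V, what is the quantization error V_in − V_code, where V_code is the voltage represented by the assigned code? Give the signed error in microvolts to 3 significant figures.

−13.2 µV

Span: 1.2 V − (-1.2 V) = 2.4 V. LSB = 2.4 V / 2^15 ≈ 73.24 µV.
(0.88072412 − (-1.2)) / LSB = 2.08072412 × 32768/2.4 = 28408.8200. Nearest integer: k = 28409.
Reconstructed level: -1.2 + 28409 × 2.4/32768 V = 0.88073730469 V.
V_in − V_code = 0.88072412 − (0.88073730469) = −13.2 µV.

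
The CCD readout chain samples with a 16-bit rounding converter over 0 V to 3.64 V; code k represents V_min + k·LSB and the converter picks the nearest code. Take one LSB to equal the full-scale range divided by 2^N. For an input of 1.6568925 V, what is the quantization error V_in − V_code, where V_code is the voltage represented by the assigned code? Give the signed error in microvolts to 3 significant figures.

Span = 3.64 V. LSB = 3.64 V / 2^16 ≈ 55.54 µV.
Position in LSBs: (1.6568925 − (0)) × 65536/3.64 = 29831.3480; rounding gives k = 29831.
Reconstructed level: 0 + 29831 × 3.64/65536 V = 1.6568731689 V.
e = 1.6568925 − (1.6568731689) = +19.3 µV.

+19.3 µV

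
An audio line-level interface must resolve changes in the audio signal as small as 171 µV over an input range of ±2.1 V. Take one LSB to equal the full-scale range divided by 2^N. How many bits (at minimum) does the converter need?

Full-scale range = 2.1 V − (-2.1 V) = 4.2 V.
4.2 V / 171 µV = 24560. Since 2^14 = 16384 and 2^15 = 32768, N = 15.

15 bits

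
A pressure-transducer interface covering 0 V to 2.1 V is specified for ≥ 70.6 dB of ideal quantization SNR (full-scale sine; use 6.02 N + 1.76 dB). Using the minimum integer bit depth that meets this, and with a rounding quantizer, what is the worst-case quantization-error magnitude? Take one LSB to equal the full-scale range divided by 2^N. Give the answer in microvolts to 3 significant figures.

256 µV

Span = 2.1 V.
Required N = ⌈(70.6 − 1.76)/6.02⌉ = ⌈11.435⌉ = 12.
LSB = 2.1 V ÷ 2^12 = 2.1/4096 V = 0.51270 mV.
Max error for round-to-nearest is LSB/2 = 256 µV.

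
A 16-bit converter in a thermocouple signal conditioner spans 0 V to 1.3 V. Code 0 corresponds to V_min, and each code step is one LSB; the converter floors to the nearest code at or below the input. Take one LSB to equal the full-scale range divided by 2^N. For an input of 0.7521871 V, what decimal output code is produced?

37919

Range is 1.3 V. LSB = 1.3 V / 2^16 ≈ 19.84 µV.
code = ⌊(V_in − V_min)/LSB⌋ = ⌊(V_in − V_min) × 2^16 / range⌋
     = ⌊(0.7521871 − (0)) × 65536 / 1.3⌋ = ⌊0.7521871 × 65536/1.3⌋
     = ⌊37919.488⌋ = 37919.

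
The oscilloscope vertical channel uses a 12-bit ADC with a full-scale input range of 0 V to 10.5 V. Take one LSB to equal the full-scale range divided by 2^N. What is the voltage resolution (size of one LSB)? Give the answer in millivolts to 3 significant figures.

2.56 mV

Span = 10.5 V.
Number of codes = 2^12 = 4096.
One LSB is 10.5 V / 4096 = 2.56 mV.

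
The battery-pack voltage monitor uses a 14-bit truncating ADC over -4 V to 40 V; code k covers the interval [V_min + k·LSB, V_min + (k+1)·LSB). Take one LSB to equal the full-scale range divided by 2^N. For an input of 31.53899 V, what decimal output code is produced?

13233

Range = 40 − (-4) = 44 V. LSB = 44 V / 2^14 ≈ 2.686 mV.
code = ⌊(V_in − V_min)/LSB⌋ = ⌊(V_in − V_min) × 2^14 / range⌋
     = ⌊(31.53899 − (-4)) × 16384 / 44⌋ = ⌊35.53899 × 16384/44⌋
     = ⌊13233.428⌋ = 13233.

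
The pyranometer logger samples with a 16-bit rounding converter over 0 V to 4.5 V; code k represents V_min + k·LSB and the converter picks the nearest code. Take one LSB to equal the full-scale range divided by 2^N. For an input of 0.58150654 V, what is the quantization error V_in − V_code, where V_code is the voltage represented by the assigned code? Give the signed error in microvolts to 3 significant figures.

Span = 4.5 V. LSB = 4.5 V / 2^16 ≈ 68.66 µV.
Position in LSBs: (0.58150654 − (0)) × 65536/4.5 = 8468.8028; rounding gives k = 8469.
V_code = 0 + (8469/65536) × 4.5 = 0.58152008057 V.
Error = V_in − V_code = 0.58150654 − (0.58152008057) = −13.5 µV.

−13.5 µV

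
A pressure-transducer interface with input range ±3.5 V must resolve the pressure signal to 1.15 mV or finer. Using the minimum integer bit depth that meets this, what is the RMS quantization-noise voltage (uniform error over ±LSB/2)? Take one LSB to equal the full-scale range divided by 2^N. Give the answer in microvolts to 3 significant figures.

Range = 3.5 − (-3.5) = 7 V.
Levels needed ≥ 7/1.15 mV = 6087. 2^13 = 8192 suffices, so N_min = 13.
Step size = 7/8192 V = 0.85449 mV.
RMS noise = LSB/√12 = 247 µV.

247 µV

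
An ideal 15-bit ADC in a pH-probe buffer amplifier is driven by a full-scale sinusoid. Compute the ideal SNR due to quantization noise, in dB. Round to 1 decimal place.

92.1 dB

For an ideal N-bit converter with full-scale sine input, SNR = 6.02 N + 1.76 dB. SNR = 6.02 × 15 + 1.76 = 90.30 + 1.76 = 92.06 dB.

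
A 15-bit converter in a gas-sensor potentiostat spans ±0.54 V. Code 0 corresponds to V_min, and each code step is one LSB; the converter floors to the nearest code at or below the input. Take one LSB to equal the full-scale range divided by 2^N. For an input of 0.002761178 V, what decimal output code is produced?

16467

Range = 0.54 − (-0.54) = 1.08 V. LSB = 1.08 V / 2^15 ≈ 32.96 µV.
V_in − V_min = 0.002761178 − (-0.54) = 0.542761178 V.
Divide by LSB: 0.542761178 × 32768/1.08 = 16467.7762.
Truncating gives code 16467.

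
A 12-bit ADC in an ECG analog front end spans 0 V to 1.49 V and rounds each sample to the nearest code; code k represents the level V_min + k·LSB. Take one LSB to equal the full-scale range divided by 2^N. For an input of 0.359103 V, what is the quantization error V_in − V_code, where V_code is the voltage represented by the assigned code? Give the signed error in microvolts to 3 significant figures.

+62.5 µV

Full-scale range = 1.49 V. LSB = 1.49 V / 2^12 ≈ 363.8 µV.
(V_in − V_min)/LSB = (0.359103 − (0)) × 4096/1.49 = 987.1717 → nearest code k = 987.
V_code = V_min + k × range/2^12 = 0 + 987 × 1.49/4096 = 0.3590405273 V.
e = 0.359103 − (0.3590405273) = +62.5 µV.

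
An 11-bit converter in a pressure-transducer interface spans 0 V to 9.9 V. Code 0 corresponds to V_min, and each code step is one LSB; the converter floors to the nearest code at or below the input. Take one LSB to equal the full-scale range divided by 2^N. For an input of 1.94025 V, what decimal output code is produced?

Span = 9.9 V. LSB = 9.9 V / 2^11 ≈ 4.834 mV.
V_in − V_min = 1.94025 − (0) = 1.94025 V.
Divide by LSB: 1.94025 × 2048/9.9 = 401.3770.
Truncating gives code 401.

401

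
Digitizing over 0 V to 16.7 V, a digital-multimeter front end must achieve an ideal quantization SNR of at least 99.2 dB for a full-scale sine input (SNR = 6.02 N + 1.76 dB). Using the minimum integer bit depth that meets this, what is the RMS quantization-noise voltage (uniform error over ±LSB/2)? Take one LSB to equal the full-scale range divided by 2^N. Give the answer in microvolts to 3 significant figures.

V_FS = 16.7 V.
Solving 6.02 N ≥ 99.2 − 1.76: N ≥ 16.186. Round up → N = 17.
Step size = 16.7/131072 V = 127.41 µV.
V_rms = LSB/√12 = 36.8 µV.

36.8 µV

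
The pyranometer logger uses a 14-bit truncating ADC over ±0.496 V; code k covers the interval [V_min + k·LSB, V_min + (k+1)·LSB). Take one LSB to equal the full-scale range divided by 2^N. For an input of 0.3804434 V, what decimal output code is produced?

14475

Full-scale range = 0.496 V − (-0.496 V) = 0.992 V. LSB = 0.992 V / 2^14 ≈ 60.55 µV.
V_in − V_min = 0.3804434 − (-0.496) = 0.8764434 V.
Divide by LSB: 0.8764434 × 16384/0.992 = 14475.4523.
Truncating gives code 14475.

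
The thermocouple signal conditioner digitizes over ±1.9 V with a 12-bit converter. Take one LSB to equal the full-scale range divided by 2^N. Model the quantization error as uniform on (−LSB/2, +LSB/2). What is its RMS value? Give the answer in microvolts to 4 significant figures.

Range = 1.9 − (-1.9) = 3.8 V.
LSB = 3.8 V ÷ 2^12 = 3.8/4096 V = 0.927734 mV.
For a uniform distribution on [−LSB/2, +LSB/2], V_rms = LSB/√12 = 0.927734 mV/3.4641 = 267.8 µV.

267.8 µV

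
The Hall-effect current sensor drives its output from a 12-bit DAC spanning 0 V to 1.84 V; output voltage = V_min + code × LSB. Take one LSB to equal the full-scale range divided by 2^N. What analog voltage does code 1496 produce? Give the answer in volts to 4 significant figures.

0.6720 V

Full-scale range = 1.84 V. LSB = 1.84 V / 2^12.
Output = V_min + (1496/4096) × range = 0 + 0.365234 × 1.84 V
      = 0 V + 0.672031 V = 0.672031 V.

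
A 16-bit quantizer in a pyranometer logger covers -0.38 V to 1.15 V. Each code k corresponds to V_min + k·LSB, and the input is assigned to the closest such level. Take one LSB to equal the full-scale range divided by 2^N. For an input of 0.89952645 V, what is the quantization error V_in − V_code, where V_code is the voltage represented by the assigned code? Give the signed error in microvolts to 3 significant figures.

Span: 1.15 V − (-0.38 V) = 1.53 V. LSB = 1.53 V / 2^16 ≈ 23.35 µV.
Position in LSBs: (0.89952645 − (-0.38)) × 65536/1.53 = 54807.2192; rounding gives k = 54807.
V_code = V_min + k × range/2^16 = -0.38 + 54807 × 1.53/65536 = 0.89952133179 V.
e = 0.89952645 − (0.89952133179) = +5.12 µV.

+5.12 µV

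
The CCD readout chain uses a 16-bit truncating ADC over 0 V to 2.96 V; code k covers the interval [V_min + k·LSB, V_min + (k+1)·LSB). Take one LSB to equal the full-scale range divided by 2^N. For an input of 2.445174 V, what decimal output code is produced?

Range is 2.96 V. LSB = 2.96 V / 2^16 ≈ 45.17 µV.
code = ⌊(V_in − V_min)/LSB⌋ = ⌊(V_in − V_min) × 2^16 / range⌋
     = ⌊(2.445174 − (0)) × 65536 / 2.96⌋ = ⌊2.445174 × 65536/2.96⌋
     = ⌊54137.474⌋ = 54137.

54137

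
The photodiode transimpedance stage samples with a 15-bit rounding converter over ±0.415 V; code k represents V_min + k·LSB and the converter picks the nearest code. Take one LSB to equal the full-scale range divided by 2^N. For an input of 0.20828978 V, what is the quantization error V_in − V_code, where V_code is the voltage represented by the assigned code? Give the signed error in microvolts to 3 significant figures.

The full-scale span is 0.415 − (-0.415) = 0.83 V. LSB = 0.83 V / 2^15 ≈ 25.33 µV.
Position in LSBs: (0.20828978 − (-0.415)) × 32768/0.83 = 24607.1801; rounding gives k = 24607.
Reconstructed level: -0.415 + 24607 × 0.83/32768 V = 0.20828521729 V.
V_in − V_code = 0.20828978 − (0.20828521729) = +4.56 µV.

+4.56 µV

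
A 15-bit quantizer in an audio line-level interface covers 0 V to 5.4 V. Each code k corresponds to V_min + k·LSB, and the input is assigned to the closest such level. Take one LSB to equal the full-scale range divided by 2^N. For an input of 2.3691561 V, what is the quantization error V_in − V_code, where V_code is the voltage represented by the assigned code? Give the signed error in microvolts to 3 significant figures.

+64.3 µV

Full-scale range = 5.4 V. LSB = 5.4 V / 2^15 ≈ 164.8 µV.
Position in LSBs: (2.3691561 − (0)) × 32768/5.4 = 14376.3902; rounding gives k = 14376.
V_code = V_min + k × range/2^15 = 0 + 14376 × 5.4/32768 = 2.3690917969 V.
V_in − V_code = 2.3691561 − (2.3690917969) = +64.3 µV.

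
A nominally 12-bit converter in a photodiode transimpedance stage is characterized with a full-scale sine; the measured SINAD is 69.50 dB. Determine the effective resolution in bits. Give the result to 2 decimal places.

11.25 bits

ENOB = (SINAD − 1.76) / 6.02 = (69.50 − 1.76) / 6.02 = 67.74 / 6.02 = 11.2525.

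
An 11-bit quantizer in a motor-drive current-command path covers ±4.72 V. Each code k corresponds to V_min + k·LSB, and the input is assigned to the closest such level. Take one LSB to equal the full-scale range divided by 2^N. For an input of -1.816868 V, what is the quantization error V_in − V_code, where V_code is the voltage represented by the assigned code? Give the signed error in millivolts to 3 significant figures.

The full-scale span is 4.72 − (-4.72) = 9.44 V. LSB = 9.44 V / 2^11 ≈ 4.609 mV.
(-1.816868 − (-4.72)) / LSB = 2.903132 × 2048/9.44 = 629.8320. Nearest integer: k = 630.
V_code = -4.72 + (630/2048) × 9.44 = -1.816093750 V.
e = -1.816868 − (-1.816093750) = −0.774 mV.

−0.774 mV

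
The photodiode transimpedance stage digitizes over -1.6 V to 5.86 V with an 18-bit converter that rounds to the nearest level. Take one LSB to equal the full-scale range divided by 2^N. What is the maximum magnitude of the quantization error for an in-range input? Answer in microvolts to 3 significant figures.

Full-scale range = 5.86 V − (-1.6 V) = 7.46 V.
One LSB is 7.46 V / 262144 = 28.458 µV.
A rounding quantizer has |error| ≤ LSB/2 = 14.2 µV.

14.2 µV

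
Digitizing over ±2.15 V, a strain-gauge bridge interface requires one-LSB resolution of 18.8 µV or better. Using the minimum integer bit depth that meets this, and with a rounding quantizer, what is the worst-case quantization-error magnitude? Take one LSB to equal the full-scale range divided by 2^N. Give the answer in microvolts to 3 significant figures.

8.20 µV

The full-scale span is 2.15 − (-2.15) = 4.3 V.
Required number of levels: 4.3/18.8 µV = 228720; smallest N with 2^N ≥ that is 18.
Step size = 4.3/262144 V = 16.403 µV.
Max error for round-to-nearest is LSB/2 = 8.20 µV.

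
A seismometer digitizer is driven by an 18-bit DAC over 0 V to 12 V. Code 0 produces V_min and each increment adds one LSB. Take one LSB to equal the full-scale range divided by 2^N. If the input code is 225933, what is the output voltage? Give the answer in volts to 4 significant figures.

10.34 V

V_FS = 12 V. LSB = 12 V / 2^18.
Output = V_min + (225933/262144) × range = 0 + 0.861866 × 12 V
      = 0 + 10.3424 = 10.3424 V.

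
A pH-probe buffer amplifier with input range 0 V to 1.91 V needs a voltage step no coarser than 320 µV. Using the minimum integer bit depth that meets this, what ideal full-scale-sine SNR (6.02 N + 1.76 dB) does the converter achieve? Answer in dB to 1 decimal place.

80.0 dB

V_FS = 1.91 V.
1.91 V / 320 µV = 5969. Since 2^12 = 4096 and 2^13 = 8192, N = 13.
6.02(13) + 1.76 = 80.02 dB.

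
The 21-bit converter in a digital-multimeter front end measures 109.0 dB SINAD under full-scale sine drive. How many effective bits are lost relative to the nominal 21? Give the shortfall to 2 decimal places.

N_eff = (109.0 − 1.76)/6.02 = 17.8140 bits.
21 − 17.8140 = 3.19 bits below nominal.

3.19 bits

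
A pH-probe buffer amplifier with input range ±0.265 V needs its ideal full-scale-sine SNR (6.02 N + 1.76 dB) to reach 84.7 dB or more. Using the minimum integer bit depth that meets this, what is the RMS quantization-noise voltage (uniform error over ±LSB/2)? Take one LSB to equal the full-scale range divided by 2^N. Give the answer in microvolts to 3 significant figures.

9.34 µV

Span: 0.265 V − (-0.265 V) = 0.53 V.
Required N = ⌈(84.7 − 1.76)/6.02⌉ = ⌈13.777⌉ = 14.
LSB = 0.53 V / 2^14 = 32.349 µV.
V_rms = LSB/√12 = 9.34 µV.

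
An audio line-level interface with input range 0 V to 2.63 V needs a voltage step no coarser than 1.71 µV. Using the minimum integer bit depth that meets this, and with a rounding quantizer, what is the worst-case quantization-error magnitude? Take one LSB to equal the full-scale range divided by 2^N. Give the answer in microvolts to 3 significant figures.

0.627 µV

Range is 2.63 V.
Required number of levels: 2.63/1.71 µV = 1.5380e6; smallest N with 2^N ≥ that is 21.
One LSB is 2.63 V / 2097152 = 1.2541 µV.
Max error for round-to-nearest is LSB/2 = 0.627 µV.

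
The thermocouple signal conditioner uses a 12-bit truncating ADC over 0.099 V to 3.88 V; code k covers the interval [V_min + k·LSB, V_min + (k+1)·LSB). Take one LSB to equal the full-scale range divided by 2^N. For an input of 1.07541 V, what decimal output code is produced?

Range = 3.88 − (0.099) = 3.781 V. LSB = 3.781 V / 2^12 ≈ 0.9231 mV.
(V_in − V_min) × 2^12/range = (1.07541 − (0.099)) × 4096/3.781 = 1057.756.
Floor → code = 1057.

1057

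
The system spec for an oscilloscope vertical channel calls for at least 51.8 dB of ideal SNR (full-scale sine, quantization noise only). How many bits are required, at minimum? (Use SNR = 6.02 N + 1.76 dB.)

9 bits

Required N = ⌈(51.8 − 1.76)/6.02⌉ = ⌈8.312⌉ = 9.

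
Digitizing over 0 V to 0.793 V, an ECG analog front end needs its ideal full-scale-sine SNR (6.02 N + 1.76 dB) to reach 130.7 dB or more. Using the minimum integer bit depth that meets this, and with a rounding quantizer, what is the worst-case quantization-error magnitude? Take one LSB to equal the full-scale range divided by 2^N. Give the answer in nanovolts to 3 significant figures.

Span = 0.793 V.
6.02 N + 1.76 ≥ 130.7 gives N ≥ 21.419, so the minimum integer is 22.
LSB = 0.793 V / 2^22 = 189.07 nV.
Max error for round-to-nearest is LSB/2 = 94.5 nV.

94.5 nV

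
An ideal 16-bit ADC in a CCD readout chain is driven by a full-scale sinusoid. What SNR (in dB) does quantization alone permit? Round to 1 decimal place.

SNR = 6.02·16 + 1.76 = 98.08 dB.

98.1 dB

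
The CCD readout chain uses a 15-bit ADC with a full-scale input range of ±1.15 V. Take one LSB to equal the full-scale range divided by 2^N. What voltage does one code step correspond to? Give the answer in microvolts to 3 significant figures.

Full-scale range = 1.15 V − (-1.15 V) = 2.3 V.
2^15 = 32768 levels.
LSB = 2.3 V ÷ 2^15 = 2.3/32768 V = 70.2 µV.

70.2 µV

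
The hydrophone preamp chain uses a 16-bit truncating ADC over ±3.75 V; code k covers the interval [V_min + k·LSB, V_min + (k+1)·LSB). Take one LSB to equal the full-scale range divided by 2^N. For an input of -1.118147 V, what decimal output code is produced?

Range = 3.75 − (-3.75) = 7.5 V. LSB = 7.5 V / 2^16 ≈ 114.4 µV.
code = ⌊(V_in − V_min)/LSB⌋ = ⌊(V_in − V_min) × 2^16 / range⌋
     = ⌊(-1.118147 − (-3.75)) × 65536 / 7.5⌋ = ⌊2.631853 × 65536/7.5⌋
     = ⌊22997.482⌋ = 22997.

22997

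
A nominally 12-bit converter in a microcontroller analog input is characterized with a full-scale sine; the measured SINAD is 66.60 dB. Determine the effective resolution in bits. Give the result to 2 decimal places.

ENOB = (SINAD − 1.76) / 6.02 = (66.60 − 1.76) / 6.02 = 64.84 / 6.02 = 10.7708.

10.77 bits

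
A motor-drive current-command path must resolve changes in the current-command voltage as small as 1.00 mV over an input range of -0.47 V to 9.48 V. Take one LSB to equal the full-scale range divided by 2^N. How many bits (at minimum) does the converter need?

The full-scale span is 9.48 − (-0.47) = 9.95 V.
Required number of levels: 9.95/1.00 mV = 9950.0; smallest N with 2^N ≥ that is 14.

14 bits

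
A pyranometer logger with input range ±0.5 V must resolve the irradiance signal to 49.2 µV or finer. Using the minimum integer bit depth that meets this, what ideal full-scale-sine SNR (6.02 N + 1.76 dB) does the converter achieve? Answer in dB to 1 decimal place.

92.1 dB

Range = 0.5 − (-0.5) = 1 V.
Required number of levels: 1/49.2 µV = 20325; smallest N with 2^N ≥ that is 15.
6.02(15) + 1.76 = 92.06 dB.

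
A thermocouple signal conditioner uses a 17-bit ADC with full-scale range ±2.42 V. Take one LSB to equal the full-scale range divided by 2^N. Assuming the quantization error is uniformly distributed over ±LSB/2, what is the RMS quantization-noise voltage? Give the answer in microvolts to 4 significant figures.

The full-scale span is 2.42 − (-2.42) = 4.84 V.
One LSB is 4.84 V / 131072 = 36.9263 µV.
σ_q = LSB/√12 = 36.9263 µV/3.4641 = 10.66 µV.

10.66 µV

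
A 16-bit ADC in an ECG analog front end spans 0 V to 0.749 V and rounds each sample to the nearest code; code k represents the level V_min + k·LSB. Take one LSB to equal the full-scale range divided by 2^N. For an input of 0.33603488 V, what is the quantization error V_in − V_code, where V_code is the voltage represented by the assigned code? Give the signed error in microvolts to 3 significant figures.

+4.33 µV

Full-scale range = 0.749 V. LSB = 0.749 V / 2^16 ≈ 11.43 µV.
Position in LSBs: (0.33603488 − (0)) × 65536/0.749 = 29402.3790; rounding gives k = 29402.
Reconstructed level: 0 + 29402 × 0.749/65536 V = 0.33603054810 V.
e = 0.33603488 − (0.33603054810) = +4.33 µV.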